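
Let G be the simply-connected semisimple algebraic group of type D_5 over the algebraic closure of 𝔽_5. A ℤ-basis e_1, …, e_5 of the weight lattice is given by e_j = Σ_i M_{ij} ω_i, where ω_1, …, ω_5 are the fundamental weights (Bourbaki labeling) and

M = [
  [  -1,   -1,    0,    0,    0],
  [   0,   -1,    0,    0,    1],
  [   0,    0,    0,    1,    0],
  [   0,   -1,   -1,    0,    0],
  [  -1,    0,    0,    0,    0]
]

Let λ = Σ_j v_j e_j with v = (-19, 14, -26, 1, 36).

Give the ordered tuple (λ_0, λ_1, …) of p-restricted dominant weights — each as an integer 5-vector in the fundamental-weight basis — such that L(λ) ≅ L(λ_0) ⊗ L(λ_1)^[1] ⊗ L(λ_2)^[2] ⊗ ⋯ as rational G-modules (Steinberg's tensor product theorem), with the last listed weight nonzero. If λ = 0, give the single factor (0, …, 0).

((0, 2, 1, 2, 4), (1, 4, 0, 2, 3))

Converting to the ω-basis (c_i = row i of M dotted with v = (-19, 14, -26, 1, 36)):
  c_1 = -1*-19 + -1*14 + 0*-26 + 0*1 + 0*36 = 5
  c_2 = 0*-19 + -1*14 + 0*-26 + 0*1 + 1*36 = 22
  c_3 = 0*-19 + 0*14 + 0*-26 + 1*1 + 0*36 = 1
  c_4 = 0*-19 + -1*14 + -1*-26 + 0*1 + 0*36 = 12
  c_5 = -1*-19 + 0*14 + 0*-26 + 0*1 + 0*36 = 19
Expand coordinatewise in base 5:
  c_1 = 5 = 0·5^0 + 1·5^1
  c_2 = 22 = 2·5^0 + 4·5^1
  c_3 = 1 = 1·5^0
  c_4 = 12 = 2·5^0 + 2·5^1
  c_5 = 19 = 4·5^0 + 3·5^1
p-restricted factor λ_0 = (0, 2, 1, 2, 4)
p-restricted factor λ_1 = (1, 4, 0, 2, 3)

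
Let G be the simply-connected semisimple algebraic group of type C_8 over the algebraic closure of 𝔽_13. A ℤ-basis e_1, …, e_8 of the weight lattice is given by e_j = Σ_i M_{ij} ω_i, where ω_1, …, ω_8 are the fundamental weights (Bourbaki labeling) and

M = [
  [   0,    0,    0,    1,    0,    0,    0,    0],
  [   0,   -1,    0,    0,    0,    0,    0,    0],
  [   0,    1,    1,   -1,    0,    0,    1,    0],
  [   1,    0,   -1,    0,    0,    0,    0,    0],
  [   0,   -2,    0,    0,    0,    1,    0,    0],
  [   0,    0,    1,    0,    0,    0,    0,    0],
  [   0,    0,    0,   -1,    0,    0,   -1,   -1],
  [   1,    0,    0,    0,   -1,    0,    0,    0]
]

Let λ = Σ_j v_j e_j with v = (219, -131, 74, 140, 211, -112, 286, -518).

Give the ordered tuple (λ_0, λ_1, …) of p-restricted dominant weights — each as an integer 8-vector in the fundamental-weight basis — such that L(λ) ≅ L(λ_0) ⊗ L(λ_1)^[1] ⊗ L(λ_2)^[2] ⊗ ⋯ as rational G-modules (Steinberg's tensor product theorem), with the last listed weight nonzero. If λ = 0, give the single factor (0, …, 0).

ω-coordinates c = M·v, v = (219, -131, 74, 140, 211, -112, 286, -518):
  c_1 = 0*219 + 0*-131 + 0*74 + 1*140 + 0*211 + 0*-112 + 0*286 + 0*-518 = 140
  c_2 = 0*219 + -1*-131 + 0*74 + 0*140 + 0*211 + 0*-112 + 0*286 + 0*-518 = 131
  c_3 = 0*219 + 1*-131 + 1*74 + -1*140 + 0*211 + 0*-112 + 1*286 + 0*-518 = 89
  c_4 = 1*219 + 0*-131 + -1*74 + 0*140 + 0*211 + 0*-112 + 0*286 + 0*-518 = 145
  c_5 = 0*219 + -2*-131 + 0*74 + 0*140 + 0*211 + 1*-112 + 0*286 + 0*-518 = 150
  c_6 = 0*219 + 0*-131 + 1*74 + 0*140 + 0*211 + 0*-112 + 0*286 + 0*-518 = 74
  c_7 = 0*219 + 0*-131 + 0*74 + -1*140 + 0*211 + 0*-112 + -1*286 + -1*-518 = 92
  c_8 = 1*219 + 0*-131 + 0*74 + 0*140 + -1*211 + 0*-112 + 0*286 + 0*-518 = 8
p = 13; digits c_i = Σ_j d_{ij}·13^j, 0 ≤ d_{ij} < 13:
  c_1 = 140 = 10·13^0 + 10·13^1
  c_2 = 131 = 1·13^0 + 10·13^1
  c_3 = 89 = 11·13^0 + 6·13^1
  c_4 = 145 = 2·13^0 + 11·13^1
  c_5 = 150 = 7·13^0 + 11·13^1
  c_6 = 74 = 9·13^0 + 5·13^1
  c_7 = 92 = 1·13^0 + 7·13^1
  c_8 = 8 = 8·13^0
λ_0 = (10, 1, 11, 2, 7, 9, 1, 8)
λ_1 = (10, 10, 6, 11, 11, 5, 7, 0)

((10, 1, 11, 2, 7, 9, 1, 8), (10, 10, 6, 11, 11, 5, 7, 0))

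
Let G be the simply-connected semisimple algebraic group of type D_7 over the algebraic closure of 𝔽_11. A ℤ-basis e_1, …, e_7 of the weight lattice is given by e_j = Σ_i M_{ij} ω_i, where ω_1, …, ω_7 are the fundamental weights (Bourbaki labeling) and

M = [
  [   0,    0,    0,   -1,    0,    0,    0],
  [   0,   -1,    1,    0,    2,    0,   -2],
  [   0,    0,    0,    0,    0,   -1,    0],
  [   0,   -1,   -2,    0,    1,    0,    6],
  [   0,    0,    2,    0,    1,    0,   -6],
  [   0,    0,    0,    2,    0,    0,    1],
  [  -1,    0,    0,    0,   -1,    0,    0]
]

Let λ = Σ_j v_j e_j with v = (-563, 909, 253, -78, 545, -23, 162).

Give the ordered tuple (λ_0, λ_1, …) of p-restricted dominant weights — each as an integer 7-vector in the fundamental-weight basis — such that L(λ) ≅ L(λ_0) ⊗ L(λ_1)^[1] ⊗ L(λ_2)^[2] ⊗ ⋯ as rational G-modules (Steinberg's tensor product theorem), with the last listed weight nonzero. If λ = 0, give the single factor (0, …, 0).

((1, 0, 1, 3, 2, 6, 7), (7, 10, 2, 9, 7, 0, 1))

Compute c_i = Σ_j M_{ij} v_j with v = (-563, 909, 253, -78, 545, -23, 162):
  c_1 = (0)·(-563) + 0·909 + 0·253 + (-1)·(-78) + 0·545 + (0)·(-23) + 0·162 = 78
  c_2 = (0)·(-563) + (-1)·(909) + 1·253 + (0)·(-78) + 2·545 + (0)·(-23) + (-2)·(162) = 110
  c_3 = (0)·(-563) + 0·909 + 0·253 + (0)·(-78) + 0·545 + (-1)·(-23) + 0·162 = 23
  c_4 = (0)·(-563) + (-1)·(909) + (-2)·(253) + (0)·(-78) + 1·545 + (0)·(-23) + 6·162 = 102
  c_5 = (0)·(-563) + 0·909 + 2·253 + (0)·(-78) + 1·545 + (0)·(-23) + (-6)·(162) = 79
  c_6 = (0)·(-563) + 0·909 + 0·253 + (2)·(-78) + 0·545 + (0)·(-23) + 1·162 = 6
  c_7 = (-1)·(-563) + 0·909 + 0·253 + (0)·(-78) + (-1)·(545) + (0)·(-23) + 0·162 = 18
Base-11 expansion of each c_i:
  c_1 = 78 = 1·11^0 + 7·11^1
  c_2 = 110 = 0·11^0 + 10·11^1
  c_3 = 23 = 1·11^0 + 2·11^1
  c_4 = 102 = 3·11^0 + 9·11^1
  c_5 = 79 = 2·11^0 + 7·11^1
  c_6 = 6 = 6·11^0
  c_7 = 18 = 7·11^0 + 1·11^1
Factor λ_0 = (1, 0, 1, 3, 2, 6, 7)
Factor λ_1 = (7, 10, 2, 9, 7, 0, 1)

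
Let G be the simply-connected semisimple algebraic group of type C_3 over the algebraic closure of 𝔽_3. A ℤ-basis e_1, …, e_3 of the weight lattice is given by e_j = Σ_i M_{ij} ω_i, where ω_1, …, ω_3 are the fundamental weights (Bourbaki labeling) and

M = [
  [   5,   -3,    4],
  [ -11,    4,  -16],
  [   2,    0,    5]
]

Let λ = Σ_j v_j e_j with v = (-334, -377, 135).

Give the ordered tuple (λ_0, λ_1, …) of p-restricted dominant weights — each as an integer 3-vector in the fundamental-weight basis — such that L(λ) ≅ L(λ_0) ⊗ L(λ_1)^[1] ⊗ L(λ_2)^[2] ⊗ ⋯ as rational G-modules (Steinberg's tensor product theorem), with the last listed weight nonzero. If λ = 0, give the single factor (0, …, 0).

((1, 0, 1), (0, 2, 2))

In the fundamental-weight basis, λ has coordinates c = M·v (v = (-334, -377, 135)):
  c_1 = 5*-334 + -3*-377 + 4*135 = 1
  c_2 = -11*-334 + 4*-377 + -16*135 = 6
  c_3 = 2*-334 + 0*-377 + 5*135 = 7
Writing each c_i in base p = 3:
  c_1 = 1 = 1·3^0
  c_2 = 6 = 0·3^0 + 2·3^1
  c_3 = 7 = 1·3^0 + 2·3^1
λ_0 = (1, 0, 1)
λ_1 = (0, 2, 2)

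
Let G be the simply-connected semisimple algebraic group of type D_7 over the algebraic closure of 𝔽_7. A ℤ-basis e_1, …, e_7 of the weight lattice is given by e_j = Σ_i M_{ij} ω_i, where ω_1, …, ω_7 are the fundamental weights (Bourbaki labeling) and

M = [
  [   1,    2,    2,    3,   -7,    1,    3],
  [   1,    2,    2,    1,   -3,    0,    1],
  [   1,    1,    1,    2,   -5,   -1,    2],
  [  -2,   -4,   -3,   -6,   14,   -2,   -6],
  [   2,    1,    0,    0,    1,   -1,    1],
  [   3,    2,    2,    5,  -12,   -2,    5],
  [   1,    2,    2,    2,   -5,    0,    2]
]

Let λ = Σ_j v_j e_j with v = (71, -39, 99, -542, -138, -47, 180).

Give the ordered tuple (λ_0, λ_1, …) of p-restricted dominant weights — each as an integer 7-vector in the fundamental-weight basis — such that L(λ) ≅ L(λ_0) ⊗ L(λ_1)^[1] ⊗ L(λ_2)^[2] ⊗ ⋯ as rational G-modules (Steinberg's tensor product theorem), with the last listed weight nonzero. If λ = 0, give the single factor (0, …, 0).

Compute c_i = Σ_j M_{ij} v_j with v = (71, -39, 99, -542, -138, -47, 180):
  c_1 = 1*71 + 2*-39 + 2*99 + 3*-542 + -7*-138 + 1*-47 + 3*180 = 24
  c_2 = 1*71 + 2*-39 + 2*99 + 1*-542 + -3*-138 + 0*-47 + 1*180 = 243
  c_3 = 1*71 + 1*-39 + 1*99 + 2*-542 + -5*-138 + -1*-47 + 2*180 = 144
  c_4 = -2*71 + -4*-39 + -3*99 + -6*-542 + 14*-138 + -2*-47 + -6*180 = 51
  c_5 = 2*71 + 1*-39 + 0*99 + 0*-542 + 1*-138 + -1*-47 + 1*180 = 192
  c_6 = 3*71 + 2*-39 + 2*99 + 5*-542 + -12*-138 + -2*-47 + 5*180 = 273
  c_7 = 1*71 + 2*-39 + 2*99 + 2*-542 + -5*-138 + 0*-47 + 2*180 = 157
p = 7; digits c_i = Σ_j d_{ij}·7^j, 0 ≤ d_{ij} < 7:
  c_1 = 24 = 3·7^0 + 3·7^1
  c_2 = 243 = 5·7^0 + 6·7^1 + 4·7^2
  c_3 = 144 = 4·7^0 + 6·7^1 + 2·7^2
  c_4 = 51 = 2·7^0 + 0·7^1 + 1·7^2
  c_5 = 192 = 3·7^0 + 6·7^1 + 3·7^2
  c_6 = 273 = 0·7^0 + 4·7^1 + 5·7^2
  c_7 = 157 = 3·7^0 + 1·7^1 + 3·7^2
Factor λ_0 = (3, 5, 4, 2, 3, 0, 3)
Factor λ_1 = (3, 6, 6, 0, 6, 4, 1)
Factor λ_2 = (0, 4, 2, 1, 3, 5, 3)

((3, 5, 4, 2, 3, 0, 3), (3, 6, 6, 0, 6, 4, 1), (0, 4, 2, 1, 3, 5, 3))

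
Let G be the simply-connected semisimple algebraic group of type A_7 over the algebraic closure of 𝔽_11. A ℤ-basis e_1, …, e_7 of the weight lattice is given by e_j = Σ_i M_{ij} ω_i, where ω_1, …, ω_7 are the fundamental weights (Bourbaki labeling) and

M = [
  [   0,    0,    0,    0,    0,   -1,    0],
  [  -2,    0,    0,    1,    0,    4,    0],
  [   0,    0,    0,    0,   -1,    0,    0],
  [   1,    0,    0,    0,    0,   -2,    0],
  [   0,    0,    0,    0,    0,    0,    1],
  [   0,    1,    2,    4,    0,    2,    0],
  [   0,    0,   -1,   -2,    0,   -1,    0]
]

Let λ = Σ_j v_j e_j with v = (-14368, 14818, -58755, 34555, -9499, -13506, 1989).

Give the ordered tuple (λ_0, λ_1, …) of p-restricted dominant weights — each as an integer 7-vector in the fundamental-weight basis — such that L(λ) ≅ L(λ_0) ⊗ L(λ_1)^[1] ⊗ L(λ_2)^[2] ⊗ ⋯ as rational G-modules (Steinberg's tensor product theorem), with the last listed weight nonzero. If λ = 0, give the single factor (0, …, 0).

((9, 5, 6, 5, 9, 2, 5), (6, 6, 5, 5, 4, 4, 0), (1, 10, 1, 5, 5, 4, 4), (10, 6, 7, 9, 1, 6, 2))

In the fundamental-weight basis, λ has coordinates c = M·v (v = (-14368, 14818, -58755, 34555, -9499, -13506, 1989)):
  c_1 = 0*-14368 + 0*14818 + 0*-58755 + 0*34555 + 0*-9499 + -1*-13506 + 0*1989 = 13506
  c_2 = -2*-14368 + 0*14818 + 0*-58755 + 1*34555 + 0*-9499 + 4*-13506 + 0*1989 = 9267
  c_3 = 0*-14368 + 0*14818 + 0*-58755 + 0*34555 + -1*-9499 + 0*-13506 + 0*1989 = 9499
  c_4 = 1*-14368 + 0*14818 + 0*-58755 + 0*34555 + 0*-9499 + -2*-13506 + 0*1989 = 12644
  c_5 = 0*-14368 + 0*14818 + 0*-58755 + 0*34555 + 0*-9499 + 0*-13506 + 1*1989 = 1989
  c_6 = 0*-14368 + 1*14818 + 2*-58755 + 4*34555 + 0*-9499 + 2*-13506 + 0*1989 = 8516
  c_7 = 0*-14368 + 0*14818 + -1*-58755 + -2*34555 + 0*-9499 + -1*-13506 + 0*1989 = 3151
Expand coordinatewise in base 11:
  c_1 = 13506 = 9·11^0 + 6·11^1 + 1·11^2 + 10·11^3
  c_2 = 9267 = 5·11^0 + 6·11^1 + 10·11^2 + 6·11^3
  c_3 = 9499 = 6·11^0 + 5·11^1 + 1·11^2 + 7·11^3
  c_4 = 12644 = 5·11^0 + 5·11^1 + 5·11^2 + 9·11^3
  c_5 = 1989 = 9·11^0 + 4·11^1 + 5·11^2 + 1·11^3
  c_6 = 8516 = 2·11^0 + 4·11^1 + 4·11^2 + 6·11^3
  c_7 = 3151 = 5·11^0 + 0·11^1 + 4·11^2 + 2·11^3
λ_0 = (9, 5, 6, 5, 9, 2, 5)
λ_1 = (6, 6, 5, 5, 4, 4, 0)
λ_2 = (1, 10, 1, 5, 5, 4, 4)
λ_3 = (10, 6, 7, 9, 1, 6, 2)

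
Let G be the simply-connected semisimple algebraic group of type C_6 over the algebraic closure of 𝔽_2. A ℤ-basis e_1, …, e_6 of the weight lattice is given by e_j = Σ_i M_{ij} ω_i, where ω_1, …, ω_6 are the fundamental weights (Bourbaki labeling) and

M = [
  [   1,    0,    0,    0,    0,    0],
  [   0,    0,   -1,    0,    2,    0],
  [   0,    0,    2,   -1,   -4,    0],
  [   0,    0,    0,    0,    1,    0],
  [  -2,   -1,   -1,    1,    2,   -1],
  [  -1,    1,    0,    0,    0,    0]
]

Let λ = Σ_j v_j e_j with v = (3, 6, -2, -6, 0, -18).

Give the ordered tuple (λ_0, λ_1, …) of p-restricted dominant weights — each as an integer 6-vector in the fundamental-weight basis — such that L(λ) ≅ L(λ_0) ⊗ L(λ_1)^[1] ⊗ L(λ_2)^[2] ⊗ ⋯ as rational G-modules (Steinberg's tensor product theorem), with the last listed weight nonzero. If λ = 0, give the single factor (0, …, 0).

ω-coordinates c = M·v, v = (3, 6, -2, -6, 0, -18):
  c_1 = (1)·(3) + (0)·(6) + (0)·(-2) + (0)·(-6) + (0)·(0) + (0)·(-18) = 3
  c_2 = (0)·(3) + (0)·(6) + (-1)·(-2) + (0)·(-6) + (2)·(0) + (0)·(-18) = 2
  c_3 = (0)·(3) + (0)·(6) + (2)·(-2) + (-1)·(-6) + (-4)·(0) + (0)·(-18) = 2
  c_4 = (0)·(3) + (0)·(6) + (0)·(-2) + (0)·(-6) + (1)·(0) + (0)·(-18) = 0
  c_5 = (-2)·(3) + (-1)·(6) + (-1)·(-2) + (1)·(-6) + (2)·(0) + (-1)·(-18) = 2
  c_6 = (-1)·(3) + (1)·(6) + (0)·(-2) + (0)·(-6) + (0)·(0) + (0)·(-18) = 3
Expand coordinatewise in base 2:
  c_1 = 3 = 1·2^0 + 1·2^1
  c_2 = 2 = 0·2^0 + 1·2^1
  c_3 = 2 = 0·2^0 + 1·2^1
  c_4 = 0
  c_5 = 2 = 0·2^0 + 1·2^1
  c_6 = 3 = 1·2^0 + 1·2^1
λ_0 = (1, 0, 0, 0, 0, 1)
λ_1 = (1, 1, 1, 0, 1, 1)

((1, 0, 0, 0, 0, 1), (1, 1, 1, 0, 1, 1))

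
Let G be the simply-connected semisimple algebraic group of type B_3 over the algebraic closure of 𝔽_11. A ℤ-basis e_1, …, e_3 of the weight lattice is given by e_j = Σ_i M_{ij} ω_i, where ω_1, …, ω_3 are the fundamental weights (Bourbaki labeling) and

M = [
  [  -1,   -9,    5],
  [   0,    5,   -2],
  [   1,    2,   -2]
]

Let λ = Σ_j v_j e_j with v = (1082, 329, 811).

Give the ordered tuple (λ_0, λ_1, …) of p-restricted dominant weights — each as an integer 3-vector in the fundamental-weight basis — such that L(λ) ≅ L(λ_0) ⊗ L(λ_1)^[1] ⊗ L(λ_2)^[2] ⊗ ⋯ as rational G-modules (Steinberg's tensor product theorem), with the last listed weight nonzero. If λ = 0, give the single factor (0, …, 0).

((1, 1, 8), (1, 2, 10))

ω-coordinates c = M·v, v = (1082, 329, 811):
  c_1 = (-1)·(1082) + (-9)·(329) + (5)·(811) = 12
  c_2 = (0)·(1082) + (5)·(329) + (-2)·(811) = 23
  c_3 = (1)·(1082) + (2)·(329) + (-2)·(811) = 118
Expand coordinatewise in base 11:
  c_1 = 12 = 1·11^0 + 1·11^1
  c_2 = 23 = 1·11^0 + 2·11^1
  c_3 = 118 = 8·11^0 + 10·11^1
Factor λ_0 = (1, 1, 8)
Factor λ_1 = (1, 2, 10)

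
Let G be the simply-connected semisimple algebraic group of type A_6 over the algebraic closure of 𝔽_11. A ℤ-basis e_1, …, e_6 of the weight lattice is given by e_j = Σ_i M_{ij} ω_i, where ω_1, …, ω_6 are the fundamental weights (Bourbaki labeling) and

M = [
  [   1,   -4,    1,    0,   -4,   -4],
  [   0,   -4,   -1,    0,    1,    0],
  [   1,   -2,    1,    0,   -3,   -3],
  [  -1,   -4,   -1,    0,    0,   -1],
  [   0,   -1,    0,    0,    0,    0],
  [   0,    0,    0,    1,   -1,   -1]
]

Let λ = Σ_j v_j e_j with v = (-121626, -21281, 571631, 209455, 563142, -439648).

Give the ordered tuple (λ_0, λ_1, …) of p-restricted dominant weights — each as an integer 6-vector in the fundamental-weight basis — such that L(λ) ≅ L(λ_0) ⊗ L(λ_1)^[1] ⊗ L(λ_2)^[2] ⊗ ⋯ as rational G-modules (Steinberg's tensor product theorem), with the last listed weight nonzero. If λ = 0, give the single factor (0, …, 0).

((2, 9, 7, 0, 7, 7), (1, 3, 10, 10, 9, 4), (10, 6, 7, 1, 10, 6), (8, 2, 3, 1, 4, 9), (2, 5, 8, 5, 1, 5))

Converting to the ω-basis (c_i = row i of M dotted with v = (-121626, -21281, 571631, 209455, 563142, -439648)):
  c_1 = 1*-121626 + -4*-21281 + 1*571631 + 0*209455 + -4*563142 + -4*-439648 = 41153
  c_2 = 0*-121626 + -4*-21281 + -1*571631 + 0*209455 + 1*563142 + 0*-439648 = 76635
  c_3 = 1*-121626 + -2*-21281 + 1*571631 + 0*209455 + -3*563142 + -3*-439648 = 122085
  c_4 = -1*-121626 + -4*-21281 + -1*571631 + 0*209455 + 0*563142 + -1*-439648 = 74767
  c_5 = 0*-121626 + -1*-21281 + 0*571631 + 0*209455 + 0*563142 + 0*-439648 = 21281
  c_6 = 0*-121626 + 0*-21281 + 0*571631 + 1*209455 + -1*563142 + -1*-439648 = 85961
Expand coordinatewise in base 11:
  c_1 = 41153 = 2·11^0 + 1·11^1 + 10·11^2 + 8·11^3 + 2·11^4
  c_2 = 76635 = 9·11^0 + 3·11^1 + 6·11^2 + 2·11^3 + 5·11^4
  c_3 = 122085 = 7·11^0 + 10·11^1 + 7·11^2 + 3·11^3 + 8·11^4
  c_4 = 74767 = 0·11^0 + 10·11^1 + 1·11^2 + 1·11^3 + 5·11^4
  c_5 = 21281 = 7·11^0 + 9·11^1 + 10·11^2 + 4·11^3 + 1·11^4
  c_6 = 85961 = 7·11^0 + 4·11^1 + 6·11^2 + 9·11^3 + 5·11^4
λ_0 = (2, 9, 7, 0, 7, 7)
λ_1 = (1, 3, 10, 10, 9, 4)
λ_2 = (10, 6, 7, 1, 10, 6)
λ_3 = (8, 2, 3, 1, 4, 9)
λ_4 = (2, 5, 8, 5, 1, 5)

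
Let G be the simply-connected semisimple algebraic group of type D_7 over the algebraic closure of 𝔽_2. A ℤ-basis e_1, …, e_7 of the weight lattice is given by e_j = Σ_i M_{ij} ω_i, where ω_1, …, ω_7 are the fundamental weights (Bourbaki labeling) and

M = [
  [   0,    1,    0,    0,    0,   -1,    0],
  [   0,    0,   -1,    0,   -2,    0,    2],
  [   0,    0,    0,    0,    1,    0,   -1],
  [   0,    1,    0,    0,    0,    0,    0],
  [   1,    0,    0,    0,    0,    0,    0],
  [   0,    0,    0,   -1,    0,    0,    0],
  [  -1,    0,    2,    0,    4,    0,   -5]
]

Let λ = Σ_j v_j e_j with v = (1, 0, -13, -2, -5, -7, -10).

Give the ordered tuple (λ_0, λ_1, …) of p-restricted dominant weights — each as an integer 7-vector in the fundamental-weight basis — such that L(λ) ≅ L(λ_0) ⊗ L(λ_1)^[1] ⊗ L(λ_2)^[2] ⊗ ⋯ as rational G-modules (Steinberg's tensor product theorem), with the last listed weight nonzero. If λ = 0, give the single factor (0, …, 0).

ω-coordinates c = M·v, v = (1, 0, -13, -2, -5, -7, -10):
  c_1 = 0*1 + 1*0 + 0*-13 + 0*-2 + 0*-5 + -1*-7 + 0*-10 = 7
  c_2 = 0*1 + 0*0 + -1*-13 + 0*-2 + -2*-5 + 0*-7 + 2*-10 = 3
  c_3 = 0*1 + 0*0 + 0*-13 + 0*-2 + 1*-5 + 0*-7 + -1*-10 = 5
  c_4 = 0*1 + 1*0 + 0*-13 + 0*-2 + 0*-5 + 0*-7 + 0*-10 = 0
  c_5 = 1*1 + 0*0 + 0*-13 + 0*-2 + 0*-5 + 0*-7 + 0*-10 = 1
  c_6 = 0*1 + 0*0 + 0*-13 + -1*-2 + 0*-5 + 0*-7 + 0*-10 = 2
  c_7 = -1*1 + 0*0 + 2*-13 + 0*-2 + 4*-5 + 0*-7 + -5*-10 = 3
Base-2 expansion of each c_i:
  c_1 = 7 = 1·2^0 + 1·2^1 + 1·2^2
  c_2 = 3 = 1·2^0 + 1·2^1
  c_3 = 5 = 1·2^0 + 0·2^1 + 1·2^2
  c_4 = 0
  c_5 = 1 = 1·2^0
  c_6 = 2 = 0·2^0 + 1·2^1
  c_7 = 3 = 1·2^0 + 1·2^1
Factor λ_0 = (1, 1, 1, 0, 1, 0, 1)
Factor λ_1 = (1, 1, 0, 0, 0, 1, 1)
Factor λ_2 = (1, 0, 1, 0, 0, 0, 0)

((1, 1, 1, 0, 1, 0, 1), (1, 1, 0, 0, 0, 1, 1), (1, 0, 1, 0, 0, 0, 0))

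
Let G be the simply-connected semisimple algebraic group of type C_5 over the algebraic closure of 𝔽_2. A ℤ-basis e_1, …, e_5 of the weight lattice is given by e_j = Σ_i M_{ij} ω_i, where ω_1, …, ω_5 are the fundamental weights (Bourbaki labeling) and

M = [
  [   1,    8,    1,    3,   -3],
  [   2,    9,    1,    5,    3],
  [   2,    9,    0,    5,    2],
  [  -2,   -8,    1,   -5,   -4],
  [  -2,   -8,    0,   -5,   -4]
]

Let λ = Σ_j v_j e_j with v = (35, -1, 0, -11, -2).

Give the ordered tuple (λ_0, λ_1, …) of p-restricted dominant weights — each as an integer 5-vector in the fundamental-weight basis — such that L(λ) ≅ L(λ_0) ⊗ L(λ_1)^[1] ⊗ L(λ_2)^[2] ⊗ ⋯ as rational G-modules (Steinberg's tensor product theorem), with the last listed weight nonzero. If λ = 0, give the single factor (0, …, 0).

Compute c_i = Σ_j M_{ij} v_j with v = (35, -1, 0, -11, -2):
  c_1 = (1)·(35) + (8)·(-1) + (1)·(0) + (3)·(-11) + (-3)·(-2) = 0
  c_2 = (2)·(35) + (9)·(-1) + (1)·(0) + (5)·(-11) + (3)·(-2) = 0
  c_3 = (2)·(35) + (9)·(-1) + (0)·(0) + (5)·(-11) + (2)·(-2) = 2
  c_4 = (-2)·(35) + (-8)·(-1) + (1)·(0) + (-5)·(-11) + (-4)·(-2) = 1
  c_5 = (-2)·(35) + (-8)·(-1) + (0)·(0) + (-5)·(-11) + (-4)·(-2) = 1
Base-2 expansion of each c_i:
  c_1 = 0
  c_2 = 0
  c_3 = 2 = 0·2^0 + 1·2^1
  c_4 = 1 = 1·2^0
  c_5 = 1 = 1·2^0
p-restricted factor λ_0 = (0, 0, 0, 1, 1)
p-restricted factor λ_1 = (0, 0, 1, 0, 0)

((0, 0, 0, 1, 1), (0, 0, 1, 0, 0))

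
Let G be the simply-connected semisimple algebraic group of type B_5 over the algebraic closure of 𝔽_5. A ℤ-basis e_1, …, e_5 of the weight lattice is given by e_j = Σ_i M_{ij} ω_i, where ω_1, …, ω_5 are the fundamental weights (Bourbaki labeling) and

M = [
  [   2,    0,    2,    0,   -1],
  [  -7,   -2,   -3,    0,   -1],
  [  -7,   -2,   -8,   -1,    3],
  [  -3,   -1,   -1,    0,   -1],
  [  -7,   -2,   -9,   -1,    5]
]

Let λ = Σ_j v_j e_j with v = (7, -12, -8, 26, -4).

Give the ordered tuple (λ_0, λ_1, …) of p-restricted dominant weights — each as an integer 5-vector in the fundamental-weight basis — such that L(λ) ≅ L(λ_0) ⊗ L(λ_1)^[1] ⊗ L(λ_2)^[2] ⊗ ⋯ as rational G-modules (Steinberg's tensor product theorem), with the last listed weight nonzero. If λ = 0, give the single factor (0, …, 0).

Change of basis e → ω: c = M·v where v = (7, -12, -8, 26, -4):
  c_1 = 2·7 + (0)·(-12) + (2)·(-8) + 0·26 + (-1)·(-4) = 2
  c_2 = (-7)·(7) + (-2)·(-12) + (-3)·(-8) + 0·26 + (-1)·(-4) = 3
  c_3 = (-7)·(7) + (-2)·(-12) + (-8)·(-8) + (-1)·(26) + (3)·(-4) = 1
  c_4 = (-3)·(7) + (-1)·(-12) + (-1)·(-8) + 0·26 + (-1)·(-4) = 3
  c_5 = (-7)·(7) + (-2)·(-12) + (-9)·(-8) + (-1)·(26) + (5)·(-4) = 1
Base-5 expansion of each c_i:
  c_1 = 2 = 2·5^0
  c_2 = 3 = 3·5^0
  c_3 = 1 = 1·5^0
  c_4 = 3 = 3·5^0
  c_5 = 1 = 1·5^0
p-restricted factor λ_0 = (2, 3, 1, 3, 1)

((2, 3, 1, 3, 1),)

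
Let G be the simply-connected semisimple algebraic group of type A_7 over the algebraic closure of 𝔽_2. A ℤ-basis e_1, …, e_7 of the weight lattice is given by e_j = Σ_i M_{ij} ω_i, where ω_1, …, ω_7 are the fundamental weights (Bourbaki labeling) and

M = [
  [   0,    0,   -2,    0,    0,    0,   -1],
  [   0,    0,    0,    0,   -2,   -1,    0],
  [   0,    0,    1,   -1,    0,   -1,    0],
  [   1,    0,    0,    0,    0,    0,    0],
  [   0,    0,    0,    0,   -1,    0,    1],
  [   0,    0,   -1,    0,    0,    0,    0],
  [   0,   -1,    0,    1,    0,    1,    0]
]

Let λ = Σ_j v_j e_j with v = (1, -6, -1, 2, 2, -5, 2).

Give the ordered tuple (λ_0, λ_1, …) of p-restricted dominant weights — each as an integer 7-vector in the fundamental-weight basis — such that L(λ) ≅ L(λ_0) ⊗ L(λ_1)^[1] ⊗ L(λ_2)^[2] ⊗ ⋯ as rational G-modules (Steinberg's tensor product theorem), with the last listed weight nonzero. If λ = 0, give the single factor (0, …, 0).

((0, 1, 0, 1, 0, 1, 1), (0, 0, 1, 0, 0, 0, 1))

Compute c_i = Σ_j M_{ij} v_j with v = (1, -6, -1, 2, 2, -5, 2):
  c_1 = 0·1 + (0)·(-6) + (-2)·(-1) + 0·2 + 0·2 + (0)·(-5) + (-1)·(2) = 0
  c_2 = 0·1 + (0)·(-6) + (0)·(-1) + 0·2 + (-2)·(2) + (-1)·(-5) + 0·2 = 1
  c_3 = 0·1 + (0)·(-6) + (1)·(-1) + (-1)·(2) + 0·2 + (-1)·(-5) + 0·2 = 2
  c_4 = 1·1 + (0)·(-6) + (0)·(-1) + 0·2 + 0·2 + (0)·(-5) + 0·2 = 1
  c_5 = 0·1 + (0)·(-6) + (0)·(-1) + 0·2 + (-1)·(2) + (0)·(-5) + 1·2 = 0
  c_6 = 0·1 + (0)·(-6) + (-1)·(-1) + 0·2 + 0·2 + (0)·(-5) + 0·2 = 1
  c_7 = 0·1 + (-1)·(-6) + (0)·(-1) + 1·2 + 0·2 + (1)·(-5) + 0·2 = 3
Writing each c_i in base p = 2:
  c_1 = 0
  c_2 = 1 = 1·2^0
  c_3 = 2 = 0·2^0 + 1·2^1
  c_4 = 1 = 1·2^0
  c_5 = 0
  c_6 = 1 = 1·2^0
  c_7 = 3 = 1·2^0 + 1·2^1
λ_0 = (0, 1, 0, 1, 0, 1, 1)
λ_1 = (0, 0, 1, 0, 0, 0, 1)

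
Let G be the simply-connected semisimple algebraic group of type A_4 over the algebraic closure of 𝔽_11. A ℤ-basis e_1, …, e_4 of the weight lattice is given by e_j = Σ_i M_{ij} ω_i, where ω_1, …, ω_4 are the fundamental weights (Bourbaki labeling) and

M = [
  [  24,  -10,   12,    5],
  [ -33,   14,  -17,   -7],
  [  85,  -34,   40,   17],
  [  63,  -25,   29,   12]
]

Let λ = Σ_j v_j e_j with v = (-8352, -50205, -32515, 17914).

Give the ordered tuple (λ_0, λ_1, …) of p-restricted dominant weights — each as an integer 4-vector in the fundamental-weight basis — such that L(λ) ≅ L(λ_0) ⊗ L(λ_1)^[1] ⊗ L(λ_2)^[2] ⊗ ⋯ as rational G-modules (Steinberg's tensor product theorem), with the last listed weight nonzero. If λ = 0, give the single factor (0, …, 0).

((2, 4, 9, 3), (2, 9, 1, 1), (8, 0, 8, 8))

In the fundamental-weight basis, λ has coordinates c = M·v (v = (-8352, -50205, -32515, 17914)):
  c_1 = (24)·(-8352) + (-10)·(-50205) + (12)·(-32515) + (5)·(17914) = 992
  c_2 = (-33)·(-8352) + (14)·(-50205) + (-17)·(-32515) + (-7)·(17914) = 103
  c_3 = (85)·(-8352) + (-34)·(-50205) + (40)·(-32515) + (17)·(17914) = 988
  c_4 = (63)·(-8352) + (-25)·(-50205) + (29)·(-32515) + (12)·(17914) = 982
Expand coordinatewise in base 11:
  c_1 = 992 = 2·11^0 + 2·11^1 + 8·11^2
  c_2 = 103 = 4·11^0 + 9·11^1
  c_3 = 988 = 9·11^0 + 1·11^1 + 8·11^2
  c_4 = 982 = 3·11^0 + 1·11^1 + 8·11^2
p-restricted factor λ_0 = (2, 4, 9, 3)
p-restricted factor λ_1 = (2, 9, 1, 1)
p-restricted factor λ_2 = (8, 0, 8, 8)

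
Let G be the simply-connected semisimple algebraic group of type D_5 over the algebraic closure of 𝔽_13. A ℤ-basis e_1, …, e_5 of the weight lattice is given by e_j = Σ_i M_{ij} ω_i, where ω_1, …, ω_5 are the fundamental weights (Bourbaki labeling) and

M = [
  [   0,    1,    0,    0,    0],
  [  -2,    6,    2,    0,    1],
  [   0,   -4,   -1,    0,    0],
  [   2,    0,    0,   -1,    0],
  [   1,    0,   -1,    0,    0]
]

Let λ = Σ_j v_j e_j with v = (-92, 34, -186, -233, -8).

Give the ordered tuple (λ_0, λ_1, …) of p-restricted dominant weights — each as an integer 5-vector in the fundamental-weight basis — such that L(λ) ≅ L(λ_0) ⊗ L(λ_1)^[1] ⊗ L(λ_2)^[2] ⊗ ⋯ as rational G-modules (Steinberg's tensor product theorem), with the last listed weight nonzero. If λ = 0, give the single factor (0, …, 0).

ω-coordinates c = M·v, v = (-92, 34, -186, -233, -8):
  c_1 = (0)·(-92) + 1·34 + (0)·(-186) + (0)·(-233) + (0)·(-8) = 34
  c_2 = (-2)·(-92) + 6·34 + (2)·(-186) + (0)·(-233) + (1)·(-8) = 8
  c_3 = (0)·(-92) + (-4)·(34) + (-1)·(-186) + (0)·(-233) + (0)·(-8) = 50
  c_4 = (2)·(-92) + 0·34 + (0)·(-186) + (-1)·(-233) + (0)·(-8) = 49
  c_5 = (1)·(-92) + 0·34 + (-1)·(-186) + (0)·(-233) + (0)·(-8) = 94
Base-13 expansion of each c_i:
  c_1 = 34 = 8·13^0 + 2·13^1
  c_2 = 8 = 8·13^0
  c_3 = 50 = 11·13^0 + 3·13^1
  c_4 = 49 = 10·13^0 + 3·13^1
  c_5 = 94 = 3·13^0 + 7·13^1
Factor λ_0 = (8, 8, 11, 10, 3)
Factor λ_1 = (2, 0, 3, 3, 7)

((8, 8, 11, 10, 3), (2, 0, 3, 3, 7))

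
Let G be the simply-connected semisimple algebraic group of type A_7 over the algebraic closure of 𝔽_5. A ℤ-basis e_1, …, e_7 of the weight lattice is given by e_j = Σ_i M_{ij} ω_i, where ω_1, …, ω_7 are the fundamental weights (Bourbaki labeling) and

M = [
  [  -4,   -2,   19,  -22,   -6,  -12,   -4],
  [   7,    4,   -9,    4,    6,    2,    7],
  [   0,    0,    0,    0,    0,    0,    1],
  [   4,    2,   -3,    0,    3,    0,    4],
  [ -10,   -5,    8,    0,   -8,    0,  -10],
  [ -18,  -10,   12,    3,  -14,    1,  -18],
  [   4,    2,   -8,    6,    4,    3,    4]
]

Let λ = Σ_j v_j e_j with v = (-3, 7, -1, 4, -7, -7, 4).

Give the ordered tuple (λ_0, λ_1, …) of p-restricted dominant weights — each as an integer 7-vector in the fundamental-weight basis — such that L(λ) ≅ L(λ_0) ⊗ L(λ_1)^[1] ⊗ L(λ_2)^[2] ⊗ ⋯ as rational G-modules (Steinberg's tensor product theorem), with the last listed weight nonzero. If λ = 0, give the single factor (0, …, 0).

Converting to the ω-basis (c_i = row i of M dotted with v = (-3, 7, -1, 4, -7, -7, 4)):
  c_1 = (-4)·(-3) + (-2)·(7) + (19)·(-1) + (-22)·(4) + (-6)·(-7) + (-12)·(-7) + (-4)·(4) = 1
  c_2 = (7)·(-3) + 4·7 + (-9)·(-1) + 4·4 + (6)·(-7) + (2)·(-7) + 7·4 = 4
  c_3 = (0)·(-3) + 0·7 + (0)·(-1) + 0·4 + (0)·(-7) + (0)·(-7) + 1·4 = 4
  c_4 = (4)·(-3) + 2·7 + (-3)·(-1) + 0·4 + (3)·(-7) + (0)·(-7) + 4·4 = 0
  c_5 = (-10)·(-3) + (-5)·(7) + (8)·(-1) + 0·4 + (-8)·(-7) + (0)·(-7) + (-10)·(4) = 3
  c_6 = (-18)·(-3) + (-10)·(7) + (12)·(-1) + 3·4 + (-14)·(-7) + (1)·(-7) + (-18)·(4) = 3
  c_7 = (4)·(-3) + 2·7 + (-8)·(-1) + 6·4 + (4)·(-7) + (3)·(-7) + 4·4 = 1
p = 5; digits c_i = Σ_j d_{ij}·5^j, 0 ≤ d_{ij} < 5:
  c_1 = 1 = 1·5^0
  c_2 = 4 = 4·5^0
  c_3 = 4 = 4·5^0
  c_4 = 0
  c_5 = 3 = 3·5^0
  c_6 = 3 = 3·5^0
  c_7 = 1 = 1·5^0
λ_0 = (1, 4, 4, 0, 3, 3, 1)

((1, 4, 4, 0, 3, 3, 1),)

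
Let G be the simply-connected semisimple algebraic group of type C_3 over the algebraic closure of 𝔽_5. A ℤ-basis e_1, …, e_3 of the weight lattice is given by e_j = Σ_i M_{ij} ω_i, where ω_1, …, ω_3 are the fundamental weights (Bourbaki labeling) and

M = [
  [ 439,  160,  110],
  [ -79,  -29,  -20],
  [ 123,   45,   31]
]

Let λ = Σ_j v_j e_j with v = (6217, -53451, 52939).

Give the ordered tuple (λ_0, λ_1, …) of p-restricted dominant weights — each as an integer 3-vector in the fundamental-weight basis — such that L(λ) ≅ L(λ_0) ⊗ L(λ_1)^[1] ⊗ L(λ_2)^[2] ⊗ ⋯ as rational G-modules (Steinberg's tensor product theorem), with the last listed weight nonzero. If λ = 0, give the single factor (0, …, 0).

ω-coordinates c = M·v, v = (6217, -53451, 52939):
  c_1 = 439*6217 + 160*-53451 + 110*52939 = 393
  c_2 = -79*6217 + -29*-53451 + -20*52939 = 156
  c_3 = 123*6217 + 45*-53451 + 31*52939 = 505
Writing each c_i in base p = 5:
  c_1 = 393 = 3·5^0 + 3·5^1 + 0·5^2 + 3·5^3
  c_2 = 156 = 1·5^0 + 1·5^1 + 1·5^2 + 1·5^3
  c_3 = 505 = 0·5^0 + 1·5^1 + 0·5^2 + 4·5^3
λ_0 = (3, 1, 0)
λ_1 = (3, 1, 1)
λ_2 = (0, 1, 0)
λ_3 = (3, 1, 4)

((3, 1, 0), (3, 1, 1), (0, 1, 0), (3, 1, 4))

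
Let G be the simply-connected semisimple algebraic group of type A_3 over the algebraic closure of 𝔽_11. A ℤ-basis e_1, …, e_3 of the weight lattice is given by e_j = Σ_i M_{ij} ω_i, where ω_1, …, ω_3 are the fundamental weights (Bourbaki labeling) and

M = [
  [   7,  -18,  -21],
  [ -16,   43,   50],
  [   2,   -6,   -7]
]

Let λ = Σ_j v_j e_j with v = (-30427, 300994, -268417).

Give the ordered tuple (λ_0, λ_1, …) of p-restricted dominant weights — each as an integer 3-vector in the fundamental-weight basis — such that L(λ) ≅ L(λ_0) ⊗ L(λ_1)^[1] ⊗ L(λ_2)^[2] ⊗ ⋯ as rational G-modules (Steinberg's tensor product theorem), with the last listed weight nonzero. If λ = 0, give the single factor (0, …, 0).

((2, 1, 1), (6, 1, 0), (4, 6, 1), (4, 6, 9))

Change of basis e → ω: c = M·v where v = (-30427, 300994, -268417):
  c_1 = (7)·(-30427) + (-18)·(300994) + (-21)·(-268417) = 5876
  c_2 = (-16)·(-30427) + (43)·(300994) + (50)·(-268417) = 8724
  c_3 = (2)·(-30427) + (-6)·(300994) + (-7)·(-268417) = 12101
p = 11; digits c_i = Σ_j d_{ij}·11^j, 0 ≤ d_{ij} < 11:
  c_1 = 5876 = 2·11^0 + 6·11^1 + 4·11^2 + 4·11^3
  c_2 = 8724 = 1·11^0 + 1·11^1 + 6·11^2 + 6·11^3
  c_3 = 12101 = 1·11^0 + 0·11^1 + 1·11^2 + 9·11^3
p-restricted factor λ_0 = (2, 1, 1)
p-restricted factor λ_1 = (6, 1, 0)
p-restricted factor λ_2 = (4, 6, 1)
p-restricted factor λ_3 = (4, 6, 9)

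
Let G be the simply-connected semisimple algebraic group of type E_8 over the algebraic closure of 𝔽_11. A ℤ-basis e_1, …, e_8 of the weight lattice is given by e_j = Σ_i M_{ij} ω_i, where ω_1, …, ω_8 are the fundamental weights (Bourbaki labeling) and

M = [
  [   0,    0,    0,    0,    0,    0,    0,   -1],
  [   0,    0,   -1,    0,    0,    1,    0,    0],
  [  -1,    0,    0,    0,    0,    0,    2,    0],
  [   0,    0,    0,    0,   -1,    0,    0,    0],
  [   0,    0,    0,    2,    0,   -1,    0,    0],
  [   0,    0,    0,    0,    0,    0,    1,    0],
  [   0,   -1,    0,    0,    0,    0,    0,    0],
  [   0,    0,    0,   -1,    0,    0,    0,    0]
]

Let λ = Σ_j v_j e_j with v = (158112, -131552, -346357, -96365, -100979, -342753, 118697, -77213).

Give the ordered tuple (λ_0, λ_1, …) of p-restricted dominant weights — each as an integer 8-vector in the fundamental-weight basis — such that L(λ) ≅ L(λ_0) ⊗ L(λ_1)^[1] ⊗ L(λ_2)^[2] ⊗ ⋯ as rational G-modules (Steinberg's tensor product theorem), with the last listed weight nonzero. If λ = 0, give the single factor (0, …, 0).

((4, 7, 5, 10, 5, 7, 3, 5), (1, 8, 2, 5, 9, 10, 2, 4), (0, 7, 6, 9, 7, 1, 9, 4), (3, 2, 4, 9, 2, 1, 10, 6), (5, 0, 5, 6, 10, 8, 8, 6))

ω-coordinates c = M·v, v = (158112, -131552, -346357, -96365, -100979, -342753, 118697, -77213):
  c_1 = 0·158112 + (0)·(-131552) + (0)·(-346357) + (0)·(-96365) + (0)·(-100979) + (0)·(-342753) + 0·118697 + (-1)·(-77213) = 77213
  c_2 = 0·158112 + (0)·(-131552) + (-1)·(-346357) + (0)·(-96365) + (0)·(-100979) + (1)·(-342753) + 0·118697 + (0)·(-77213) = 3604
  c_3 = (-1)·(158112) + (0)·(-131552) + (0)·(-346357) + (0)·(-96365) + (0)·(-100979) + (0)·(-342753) + 2·118697 + (0)·(-77213) = 79282
  c_4 = 0·158112 + (0)·(-131552) + (0)·(-346357) + (0)·(-96365) + (-1)·(-100979) + (0)·(-342753) + 0·118697 + (0)·(-77213) = 100979
  c_5 = 0·158112 + (0)·(-131552) + (0)·(-346357) + (2)·(-96365) + (0)·(-100979) + (-1)·(-342753) + 0·118697 + (0)·(-77213) = 150023
  c_6 = 0·158112 + (0)·(-131552) + (0)·(-346357) + (0)·(-96365) + (0)·(-100979) + (0)·(-342753) + 1·118697 + (0)·(-77213) = 118697
  c_7 = 0·158112 + (-1)·(-131552) + (0)·(-346357) + (0)·(-96365) + (0)·(-100979) + (0)·(-342753) + 0·118697 + (0)·(-77213) = 131552
  c_8 = 0·158112 + (0)·(-131552) + (0)·(-346357) + (-1)·(-96365) + (0)·(-100979) + (0)·(-342753) + 0·118697 + (0)·(-77213) = 96365
Expand coordinatewise in base 11:
  c_1 = 77213 = 4·11^0 + 1·11^1 + 0·11^2 + 3·11^3 + 5·11^4
  c_2 = 3604 = 7·11^0 + 8·11^1 + 7·11^2 + 2·11^3
  c_3 = 79282 = 5·11^0 + 2·11^1 + 6·11^2 + 4·11^3 + 5·11^4
  c_4 = 100979 = 10·11^0 + 5·11^1 + 9·11^2 + 9·11^3 + 6·11^4
  c_5 = 150023 = 5·11^0 + 9·11^1 + 7·11^2 + 2·11^3 + 10·11^4
  c_6 = 118697 = 7·11^0 + 10·11^1 + 1·11^2 + 1·11^3 + 8·11^4
  c_7 = 131552 = 3·11^0 + 2·11^1 + 9·11^2 + 10·11^3 + 8·11^4
  c_8 = 96365 = 5·11^0 + 4·11^1 + 4·11^2 + 6·11^3 + 6·11^4
p-restricted factor λ_0 = (4, 7, 5, 10, 5, 7, 3, 5)
p-restricted factor λ_1 = (1, 8, 2, 5, 9, 10, 2, 4)
p-restricted factor λ_2 = (0, 7, 6, 9, 7, 1, 9, 4)
p-restricted factor λ_3 = (3, 2, 4, 9, 2, 1, 10, 6)
p-restricted factor λ_4 = (5, 0, 5, 6, 10, 8, 8, 6)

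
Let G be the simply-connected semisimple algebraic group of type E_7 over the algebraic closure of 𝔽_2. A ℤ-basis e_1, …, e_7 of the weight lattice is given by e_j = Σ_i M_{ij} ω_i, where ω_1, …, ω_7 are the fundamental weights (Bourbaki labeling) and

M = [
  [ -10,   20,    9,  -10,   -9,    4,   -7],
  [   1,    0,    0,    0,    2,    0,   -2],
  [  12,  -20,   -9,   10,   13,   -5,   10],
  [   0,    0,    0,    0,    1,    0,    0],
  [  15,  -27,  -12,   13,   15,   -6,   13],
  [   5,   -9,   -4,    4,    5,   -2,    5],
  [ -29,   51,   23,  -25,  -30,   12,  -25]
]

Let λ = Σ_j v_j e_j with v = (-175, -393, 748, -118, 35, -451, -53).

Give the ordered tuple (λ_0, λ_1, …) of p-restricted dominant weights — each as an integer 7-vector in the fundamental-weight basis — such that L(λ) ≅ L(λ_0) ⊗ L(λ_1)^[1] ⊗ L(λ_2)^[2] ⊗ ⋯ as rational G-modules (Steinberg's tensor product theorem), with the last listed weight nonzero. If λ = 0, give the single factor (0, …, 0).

((0, 1, 0, 1, 0, 0, 1), (1, 0, 0, 1, 1, 1, 0), (1, 0, 1, 0, 0, 0, 0), (0, 0, 1, 0, 0, 1, 0), (1, 0, 1, 0, 1, 0, 1), (1, 0, 0, 1, 0, 0, 1))

Change of basis e → ω: c = M·v where v = (-175, -393, 748, -118, 35, -451, -53):
  c_1 = (-10)·(-175) + (20)·(-393) + 9·748 + (-10)·(-118) + (-9)·(35) + (4)·(-451) + (-7)·(-53) = 54
  c_2 = (1)·(-175) + (0)·(-393) + 0·748 + (0)·(-118) + 2·35 + (0)·(-451) + (-2)·(-53) = 1
  c_3 = (12)·(-175) + (-20)·(-393) + (-9)·(748) + (10)·(-118) + 13·35 + (-5)·(-451) + (10)·(-53) = 28
  c_4 = (0)·(-175) + (0)·(-393) + 0·748 + (0)·(-118) + 1·35 + (0)·(-451) + (0)·(-53) = 35
  c_5 = (15)·(-175) + (-27)·(-393) + (-12)·(748) + (13)·(-118) + 15·35 + (-6)·(-451) + (13)·(-53) = 18
  c_6 = (5)·(-175) + (-9)·(-393) + (-4)·(748) + (4)·(-118) + 5·35 + (-2)·(-451) + (5)·(-53) = 10
  c_7 = (-29)·(-175) + (51)·(-393) + 23·748 + (-25)·(-118) + (-30)·(35) + (12)·(-451) + (-25)·(-53) = 49
Expand coordinatewise in base 2:
  c_1 = 54 = 0·2^0 + 1·2^1 + 1·2^2 + 0·2^3 + 1·2^4 + 1·2^5
  c_2 = 1 = 1·2^0
  c_3 = 28 = 0·2^0 + 0·2^1 + 1·2^2 + 1·2^3 + 1·2^4
  c_4 = 35 = 1·2^0 + 1·2^1 + 0·2^2 + 0·2^3 + 0·2^4 + 1·2^5
  c_5 = 18 = 0·2^0 + 1·2^1 + 0·2^2 + 0·2^3 + 1·2^4
  c_6 = 10 = 0·2^0 + 1·2^1 + 0·2^2 + 1·2^3
  c_7 = 49 = 1·2^0 + 0·2^1 + 0·2^2 + 0·2^3 + 1·2^4 + 1·2^5
p-restricted factor λ_0 = (0, 1, 0, 1, 0, 0, 1)
p-restricted factor λ_1 = (1, 0, 0, 1, 1, 1, 0)
p-restricted factor λ_2 = (1, 0, 1, 0, 0, 0, 0)
p-restricted factor λ_3 = (0, 0, 1, 0, 0, 1, 0)
p-restricted factor λ_4 = (1, 0, 1, 0, 1, 0, 1)
p-restricted factor λ_5 = (1, 0, 0, 1, 0, 0, 1)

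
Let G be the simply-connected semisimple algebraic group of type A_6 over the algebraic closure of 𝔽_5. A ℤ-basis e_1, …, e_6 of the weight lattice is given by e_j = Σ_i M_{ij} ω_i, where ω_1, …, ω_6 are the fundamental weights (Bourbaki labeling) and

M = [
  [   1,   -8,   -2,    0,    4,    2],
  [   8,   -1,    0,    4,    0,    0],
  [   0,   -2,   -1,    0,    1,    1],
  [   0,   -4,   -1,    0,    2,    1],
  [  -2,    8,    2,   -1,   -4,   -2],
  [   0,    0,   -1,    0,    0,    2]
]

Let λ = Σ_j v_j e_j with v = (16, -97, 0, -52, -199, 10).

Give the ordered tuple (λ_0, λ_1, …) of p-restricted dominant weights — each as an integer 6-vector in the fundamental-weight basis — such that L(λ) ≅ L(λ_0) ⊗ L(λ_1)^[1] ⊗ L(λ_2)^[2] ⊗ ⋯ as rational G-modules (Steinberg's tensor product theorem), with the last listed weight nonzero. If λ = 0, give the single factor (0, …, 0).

((1, 2, 0, 0, 0, 0), (3, 3, 1, 0, 4, 4))

ω-coordinates c = M·v, v = (16, -97, 0, -52, -199, 10):
  c_1 = 1*16 + -8*-97 + -2*0 + 0*-52 + 4*-199 + 2*10 = 16
  c_2 = 8*16 + -1*-97 + 0*0 + 4*-52 + 0*-199 + 0*10 = 17
  c_3 = 0*16 + -2*-97 + -1*0 + 0*-52 + 1*-199 + 1*10 = 5
  c_4 = 0*16 + -4*-97 + -1*0 + 0*-52 + 2*-199 + 1*10 = 0
  c_5 = -2*16 + 8*-97 + 2*0 + -1*-52 + -4*-199 + -2*10 = 20
  c_6 = 0*16 + 0*-97 + -1*0 + 0*-52 + 0*-199 + 2*10 = 20
Base-5 expansion of each c_i:
  c_1 = 16 = 1·5^0 + 3·5^1
  c_2 = 17 = 2·5^0 + 3·5^1
  c_3 = 5 = 0·5^0 + 1·5^1
  c_4 = 0
  c_5 = 20 = 0·5^0 + 4·5^1
  c_6 = 20 = 0·5^0 + 4·5^1
p-restricted factor λ_0 = (1, 2, 0, 0, 0, 0)
p-restricted factor λ_1 = (3, 3, 1, 0, 4, 4)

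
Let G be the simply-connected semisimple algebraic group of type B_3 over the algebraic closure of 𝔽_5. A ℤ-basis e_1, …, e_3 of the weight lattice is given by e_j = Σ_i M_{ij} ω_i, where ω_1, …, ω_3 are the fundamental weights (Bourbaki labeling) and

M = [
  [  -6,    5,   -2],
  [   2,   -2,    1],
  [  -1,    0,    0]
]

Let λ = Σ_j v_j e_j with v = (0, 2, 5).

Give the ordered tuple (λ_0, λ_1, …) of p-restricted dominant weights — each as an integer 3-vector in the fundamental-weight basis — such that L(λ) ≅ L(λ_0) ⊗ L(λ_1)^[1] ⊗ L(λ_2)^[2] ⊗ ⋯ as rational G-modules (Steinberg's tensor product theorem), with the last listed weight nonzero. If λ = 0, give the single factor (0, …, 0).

Change of basis e → ω: c = M·v where v = (0, 2, 5):
  c_1 = (-6)·(0) + 5·2 + (-2)·(5) = 0
  c_2 = 2·0 + (-2)·(2) + 1·5 = 1
  c_3 = (-1)·(0) + 0·2 + 0·5 = 0
p = 5; digits c_i = Σ_j d_{ij}·5^j, 0 ≤ d_{ij} < 5:
  c_1 = 0
  c_2 = 1 = 1·5^0
  c_3 = 0
Factor λ_0 = (0, 1, 0)

((0, 1, 0),)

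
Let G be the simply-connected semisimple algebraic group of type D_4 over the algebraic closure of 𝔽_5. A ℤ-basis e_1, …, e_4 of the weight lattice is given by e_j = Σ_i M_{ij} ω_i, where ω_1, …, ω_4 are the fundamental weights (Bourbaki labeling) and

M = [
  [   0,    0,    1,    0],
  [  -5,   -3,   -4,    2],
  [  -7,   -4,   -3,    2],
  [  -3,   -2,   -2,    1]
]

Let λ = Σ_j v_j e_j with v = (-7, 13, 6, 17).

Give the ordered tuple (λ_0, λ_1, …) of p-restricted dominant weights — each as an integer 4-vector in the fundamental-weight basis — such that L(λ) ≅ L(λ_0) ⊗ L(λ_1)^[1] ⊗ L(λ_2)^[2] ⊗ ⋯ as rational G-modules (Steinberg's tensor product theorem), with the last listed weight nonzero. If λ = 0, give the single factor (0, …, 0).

((1, 1, 3, 0), (1, 1, 2, 0))

ω-coordinates c = M·v, v = (-7, 13, 6, 17):
  c_1 = (0)·(-7) + (0)·(13) + (1)·(6) + (0)·(17) = 6
  c_2 = (-5)·(-7) + (-3)·(13) + (-4)·(6) + (2)·(17) = 6
  c_3 = (-7)·(-7) + (-4)·(13) + (-3)·(6) + (2)·(17) = 13
  c_4 = (-3)·(-7) + (-2)·(13) + (-2)·(6) + (1)·(17) = 0
Expand coordinatewise in base 5:
  c_1 = 6 = 1·5^0 + 1·5^1
  c_2 = 6 = 1·5^0 + 1·5^1
  c_3 = 13 = 3·5^0 + 2·5^1
  c_4 = 0
p-restricted factor λ_0 = (1, 1, 3, 0)
p-restricted factor λ_1 = (1, 1, 2, 0)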